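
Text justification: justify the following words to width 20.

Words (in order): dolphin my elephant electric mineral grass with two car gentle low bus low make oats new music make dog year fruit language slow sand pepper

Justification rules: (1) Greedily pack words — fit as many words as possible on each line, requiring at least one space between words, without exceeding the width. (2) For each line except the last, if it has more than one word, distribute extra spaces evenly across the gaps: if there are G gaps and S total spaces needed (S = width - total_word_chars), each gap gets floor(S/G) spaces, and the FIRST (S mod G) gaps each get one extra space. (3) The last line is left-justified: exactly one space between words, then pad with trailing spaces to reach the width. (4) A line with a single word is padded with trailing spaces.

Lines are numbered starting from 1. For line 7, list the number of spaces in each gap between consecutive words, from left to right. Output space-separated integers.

Answer: 2 2

Derivation:
Line 1: ['dolphin', 'my', 'elephant'] (min_width=19, slack=1)
Line 2: ['electric', 'mineral'] (min_width=16, slack=4)
Line 3: ['grass', 'with', 'two', 'car'] (min_width=18, slack=2)
Line 4: ['gentle', 'low', 'bus', 'low'] (min_width=18, slack=2)
Line 5: ['make', 'oats', 'new', 'music'] (min_width=19, slack=1)
Line 6: ['make', 'dog', 'year', 'fruit'] (min_width=19, slack=1)
Line 7: ['language', 'slow', 'sand'] (min_width=18, slack=2)
Line 8: ['pepper'] (min_width=6, slack=14)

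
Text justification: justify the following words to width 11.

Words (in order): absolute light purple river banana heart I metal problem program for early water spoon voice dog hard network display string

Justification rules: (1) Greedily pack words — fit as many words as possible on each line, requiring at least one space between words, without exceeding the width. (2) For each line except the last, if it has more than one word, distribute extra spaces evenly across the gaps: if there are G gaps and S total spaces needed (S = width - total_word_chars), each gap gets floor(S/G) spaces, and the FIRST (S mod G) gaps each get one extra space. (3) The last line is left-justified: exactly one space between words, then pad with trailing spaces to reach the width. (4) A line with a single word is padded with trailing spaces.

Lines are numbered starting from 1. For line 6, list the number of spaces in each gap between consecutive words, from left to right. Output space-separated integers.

Answer: 5

Derivation:
Line 1: ['absolute'] (min_width=8, slack=3)
Line 2: ['light'] (min_width=5, slack=6)
Line 3: ['purple'] (min_width=6, slack=5)
Line 4: ['river'] (min_width=5, slack=6)
Line 5: ['banana'] (min_width=6, slack=5)
Line 6: ['heart', 'I'] (min_width=7, slack=4)
Line 7: ['metal'] (min_width=5, slack=6)
Line 8: ['problem'] (min_width=7, slack=4)
Line 9: ['program', 'for'] (min_width=11, slack=0)
Line 10: ['early', 'water'] (min_width=11, slack=0)
Line 11: ['spoon', 'voice'] (min_width=11, slack=0)
Line 12: ['dog', 'hard'] (min_width=8, slack=3)
Line 13: ['network'] (min_width=7, slack=4)
Line 14: ['display'] (min_width=7, slack=4)
Line 15: ['string'] (min_width=6, slack=5)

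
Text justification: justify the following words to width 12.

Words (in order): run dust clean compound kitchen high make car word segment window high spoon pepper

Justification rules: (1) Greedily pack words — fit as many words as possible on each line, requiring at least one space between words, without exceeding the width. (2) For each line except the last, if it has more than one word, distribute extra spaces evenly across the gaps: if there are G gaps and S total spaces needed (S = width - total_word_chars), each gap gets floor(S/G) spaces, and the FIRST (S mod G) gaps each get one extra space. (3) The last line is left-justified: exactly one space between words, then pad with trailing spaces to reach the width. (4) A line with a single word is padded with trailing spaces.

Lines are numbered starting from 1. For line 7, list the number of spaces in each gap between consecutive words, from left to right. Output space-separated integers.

Answer: 2

Derivation:
Line 1: ['run', 'dust'] (min_width=8, slack=4)
Line 2: ['clean'] (min_width=5, slack=7)
Line 3: ['compound'] (min_width=8, slack=4)
Line 4: ['kitchen', 'high'] (min_width=12, slack=0)
Line 5: ['make', 'car'] (min_width=8, slack=4)
Line 6: ['word', 'segment'] (min_width=12, slack=0)
Line 7: ['window', 'high'] (min_width=11, slack=1)
Line 8: ['spoon', 'pepper'] (min_width=12, slack=0)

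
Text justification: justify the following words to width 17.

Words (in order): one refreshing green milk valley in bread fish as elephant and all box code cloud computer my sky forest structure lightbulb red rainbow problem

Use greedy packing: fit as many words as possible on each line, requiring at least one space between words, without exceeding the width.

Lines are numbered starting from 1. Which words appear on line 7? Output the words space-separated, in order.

Line 1: ['one', 'refreshing'] (min_width=14, slack=3)
Line 2: ['green', 'milk', 'valley'] (min_width=17, slack=0)
Line 3: ['in', 'bread', 'fish', 'as'] (min_width=16, slack=1)
Line 4: ['elephant', 'and', 'all'] (min_width=16, slack=1)
Line 5: ['box', 'code', 'cloud'] (min_width=14, slack=3)
Line 6: ['computer', 'my', 'sky'] (min_width=15, slack=2)
Line 7: ['forest', 'structure'] (min_width=16, slack=1)
Line 8: ['lightbulb', 'red'] (min_width=13, slack=4)
Line 9: ['rainbow', 'problem'] (min_width=15, slack=2)

Answer: forest structure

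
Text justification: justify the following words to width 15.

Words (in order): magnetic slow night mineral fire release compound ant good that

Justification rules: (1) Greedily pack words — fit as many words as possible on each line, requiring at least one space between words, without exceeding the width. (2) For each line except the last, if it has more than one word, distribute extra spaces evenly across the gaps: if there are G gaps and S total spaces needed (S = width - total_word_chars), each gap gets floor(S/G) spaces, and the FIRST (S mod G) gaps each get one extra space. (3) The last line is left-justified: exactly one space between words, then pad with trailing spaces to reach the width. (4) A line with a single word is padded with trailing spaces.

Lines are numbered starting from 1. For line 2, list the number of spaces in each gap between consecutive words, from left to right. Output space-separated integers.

Line 1: ['magnetic', 'slow'] (min_width=13, slack=2)
Line 2: ['night', 'mineral'] (min_width=13, slack=2)
Line 3: ['fire', 'release'] (min_width=12, slack=3)
Line 4: ['compound', 'ant'] (min_width=12, slack=3)
Line 5: ['good', 'that'] (min_width=9, slack=6)

Answer: 3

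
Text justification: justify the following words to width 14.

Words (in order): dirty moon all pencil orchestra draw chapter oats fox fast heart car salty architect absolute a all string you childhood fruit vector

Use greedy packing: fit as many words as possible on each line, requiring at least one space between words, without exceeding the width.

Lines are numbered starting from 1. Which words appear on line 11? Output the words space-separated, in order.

Answer: fruit vector

Derivation:
Line 1: ['dirty', 'moon', 'all'] (min_width=14, slack=0)
Line 2: ['pencil'] (min_width=6, slack=8)
Line 3: ['orchestra', 'draw'] (min_width=14, slack=0)
Line 4: ['chapter', 'oats'] (min_width=12, slack=2)
Line 5: ['fox', 'fast', 'heart'] (min_width=14, slack=0)
Line 6: ['car', 'salty'] (min_width=9, slack=5)
Line 7: ['architect'] (min_width=9, slack=5)
Line 8: ['absolute', 'a', 'all'] (min_width=14, slack=0)
Line 9: ['string', 'you'] (min_width=10, slack=4)
Line 10: ['childhood'] (min_width=9, slack=5)
Line 11: ['fruit', 'vector'] (min_width=12, slack=2)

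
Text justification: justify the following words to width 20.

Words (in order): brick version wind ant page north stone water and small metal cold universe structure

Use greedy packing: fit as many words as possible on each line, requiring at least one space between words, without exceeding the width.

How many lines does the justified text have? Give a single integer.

Line 1: ['brick', 'version', 'wind'] (min_width=18, slack=2)
Line 2: ['ant', 'page', 'north', 'stone'] (min_width=20, slack=0)
Line 3: ['water', 'and', 'small'] (min_width=15, slack=5)
Line 4: ['metal', 'cold', 'universe'] (min_width=19, slack=1)
Line 5: ['structure'] (min_width=9, slack=11)
Total lines: 5

Answer: 5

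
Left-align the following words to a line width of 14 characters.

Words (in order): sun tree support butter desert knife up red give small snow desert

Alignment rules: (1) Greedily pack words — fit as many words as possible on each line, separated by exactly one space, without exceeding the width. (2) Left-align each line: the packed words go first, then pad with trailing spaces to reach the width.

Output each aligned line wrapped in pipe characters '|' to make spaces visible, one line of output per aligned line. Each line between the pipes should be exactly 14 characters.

Line 1: ['sun', 'tree'] (min_width=8, slack=6)
Line 2: ['support', 'butter'] (min_width=14, slack=0)
Line 3: ['desert', 'knife'] (min_width=12, slack=2)
Line 4: ['up', 'red', 'give'] (min_width=11, slack=3)
Line 5: ['small', 'snow'] (min_width=10, slack=4)
Line 6: ['desert'] (min_width=6, slack=8)

Answer: |sun tree      |
|support butter|
|desert knife  |
|up red give   |
|small snow    |
|desert        |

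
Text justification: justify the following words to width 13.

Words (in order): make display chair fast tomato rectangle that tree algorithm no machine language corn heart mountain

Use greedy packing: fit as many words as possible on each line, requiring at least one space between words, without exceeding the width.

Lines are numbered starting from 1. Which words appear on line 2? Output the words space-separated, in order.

Answer: chair fast

Derivation:
Line 1: ['make', 'display'] (min_width=12, slack=1)
Line 2: ['chair', 'fast'] (min_width=10, slack=3)
Line 3: ['tomato'] (min_width=6, slack=7)
Line 4: ['rectangle'] (min_width=9, slack=4)
Line 5: ['that', 'tree'] (min_width=9, slack=4)
Line 6: ['algorithm', 'no'] (min_width=12, slack=1)
Line 7: ['machine'] (min_width=7, slack=6)
Line 8: ['language', 'corn'] (min_width=13, slack=0)
Line 9: ['heart'] (min_width=5, slack=8)
Line 10: ['mountain'] (min_width=8, slack=5)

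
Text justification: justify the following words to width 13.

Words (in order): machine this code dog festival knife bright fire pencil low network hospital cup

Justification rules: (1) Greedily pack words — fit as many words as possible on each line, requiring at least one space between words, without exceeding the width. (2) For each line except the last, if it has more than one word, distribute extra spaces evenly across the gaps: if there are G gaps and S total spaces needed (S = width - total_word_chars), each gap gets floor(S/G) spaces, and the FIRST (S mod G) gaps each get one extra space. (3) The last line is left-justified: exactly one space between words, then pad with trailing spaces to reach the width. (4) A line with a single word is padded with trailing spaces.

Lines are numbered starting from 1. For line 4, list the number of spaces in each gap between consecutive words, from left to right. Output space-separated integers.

Line 1: ['machine', 'this'] (min_width=12, slack=1)
Line 2: ['code', 'dog'] (min_width=8, slack=5)
Line 3: ['festival'] (min_width=8, slack=5)
Line 4: ['knife', 'bright'] (min_width=12, slack=1)
Line 5: ['fire', 'pencil'] (min_width=11, slack=2)
Line 6: ['low', 'network'] (min_width=11, slack=2)
Line 7: ['hospital', 'cup'] (min_width=12, slack=1)

Answer: 2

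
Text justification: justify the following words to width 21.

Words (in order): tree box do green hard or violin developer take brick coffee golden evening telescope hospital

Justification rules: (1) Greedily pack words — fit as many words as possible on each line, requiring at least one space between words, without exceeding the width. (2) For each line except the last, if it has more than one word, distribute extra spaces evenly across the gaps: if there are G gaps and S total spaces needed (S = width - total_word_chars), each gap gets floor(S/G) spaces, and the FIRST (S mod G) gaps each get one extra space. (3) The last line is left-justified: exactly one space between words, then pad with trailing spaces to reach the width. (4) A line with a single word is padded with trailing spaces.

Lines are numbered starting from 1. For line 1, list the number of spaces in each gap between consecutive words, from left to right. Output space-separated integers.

Line 1: ['tree', 'box', 'do', 'green'] (min_width=17, slack=4)
Line 2: ['hard', 'or', 'violin'] (min_width=14, slack=7)
Line 3: ['developer', 'take', 'brick'] (min_width=20, slack=1)
Line 4: ['coffee', 'golden', 'evening'] (min_width=21, slack=0)
Line 5: ['telescope', 'hospital'] (min_width=18, slack=3)

Answer: 3 2 2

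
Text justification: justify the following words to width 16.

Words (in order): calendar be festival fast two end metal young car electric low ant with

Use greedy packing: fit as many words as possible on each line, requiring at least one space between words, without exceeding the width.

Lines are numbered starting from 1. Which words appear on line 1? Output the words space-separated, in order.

Answer: calendar be

Derivation:
Line 1: ['calendar', 'be'] (min_width=11, slack=5)
Line 2: ['festival', 'fast'] (min_width=13, slack=3)
Line 3: ['two', 'end', 'metal'] (min_width=13, slack=3)
Line 4: ['young', 'car'] (min_width=9, slack=7)
Line 5: ['electric', 'low', 'ant'] (min_width=16, slack=0)
Line 6: ['with'] (min_width=4, slack=12)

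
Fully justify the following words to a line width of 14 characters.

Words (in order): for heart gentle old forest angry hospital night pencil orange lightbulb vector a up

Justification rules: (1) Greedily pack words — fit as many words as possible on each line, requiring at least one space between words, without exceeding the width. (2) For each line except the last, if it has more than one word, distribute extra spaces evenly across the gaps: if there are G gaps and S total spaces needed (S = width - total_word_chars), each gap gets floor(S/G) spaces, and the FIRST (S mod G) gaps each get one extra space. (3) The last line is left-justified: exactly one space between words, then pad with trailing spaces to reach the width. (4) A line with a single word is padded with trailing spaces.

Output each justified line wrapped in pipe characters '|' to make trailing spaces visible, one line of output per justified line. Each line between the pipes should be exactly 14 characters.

Line 1: ['for', 'heart'] (min_width=9, slack=5)
Line 2: ['gentle', 'old'] (min_width=10, slack=4)
Line 3: ['forest', 'angry'] (min_width=12, slack=2)
Line 4: ['hospital', 'night'] (min_width=14, slack=0)
Line 5: ['pencil', 'orange'] (min_width=13, slack=1)
Line 6: ['lightbulb'] (min_width=9, slack=5)
Line 7: ['vector', 'a', 'up'] (min_width=11, slack=3)

Answer: |for      heart|
|gentle     old|
|forest   angry|
|hospital night|
|pencil  orange|
|lightbulb     |
|vector a up   |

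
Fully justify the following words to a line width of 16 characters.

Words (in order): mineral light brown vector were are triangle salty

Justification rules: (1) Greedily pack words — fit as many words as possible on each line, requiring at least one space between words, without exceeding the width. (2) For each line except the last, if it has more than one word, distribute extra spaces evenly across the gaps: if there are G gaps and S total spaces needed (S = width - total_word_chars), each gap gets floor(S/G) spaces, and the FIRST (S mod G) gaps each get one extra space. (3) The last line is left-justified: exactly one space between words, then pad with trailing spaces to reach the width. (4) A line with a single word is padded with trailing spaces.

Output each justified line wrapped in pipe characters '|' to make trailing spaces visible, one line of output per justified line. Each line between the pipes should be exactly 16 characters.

Line 1: ['mineral', 'light'] (min_width=13, slack=3)
Line 2: ['brown', 'vector'] (min_width=12, slack=4)
Line 3: ['were', 'are'] (min_width=8, slack=8)
Line 4: ['triangle', 'salty'] (min_width=14, slack=2)

Answer: |mineral    light|
|brown     vector|
|were         are|
|triangle salty  |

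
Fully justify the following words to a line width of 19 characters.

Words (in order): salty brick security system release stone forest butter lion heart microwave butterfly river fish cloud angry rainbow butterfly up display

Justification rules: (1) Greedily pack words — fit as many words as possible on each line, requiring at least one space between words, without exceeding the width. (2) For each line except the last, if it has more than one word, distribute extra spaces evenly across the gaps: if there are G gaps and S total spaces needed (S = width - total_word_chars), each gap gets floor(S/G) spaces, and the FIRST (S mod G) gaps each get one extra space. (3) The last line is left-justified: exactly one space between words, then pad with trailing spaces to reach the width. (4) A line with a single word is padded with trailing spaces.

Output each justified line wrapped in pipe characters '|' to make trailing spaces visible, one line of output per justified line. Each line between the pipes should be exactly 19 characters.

Answer: |salty         brick|
|security     system|
|release       stone|
|forest  butter lion|
|heart     microwave|
|butterfly     river|
|fish   cloud  angry|
|rainbow   butterfly|
|up display         |

Derivation:
Line 1: ['salty', 'brick'] (min_width=11, slack=8)
Line 2: ['security', 'system'] (min_width=15, slack=4)
Line 3: ['release', 'stone'] (min_width=13, slack=6)
Line 4: ['forest', 'butter', 'lion'] (min_width=18, slack=1)
Line 5: ['heart', 'microwave'] (min_width=15, slack=4)
Line 6: ['butterfly', 'river'] (min_width=15, slack=4)
Line 7: ['fish', 'cloud', 'angry'] (min_width=16, slack=3)
Line 8: ['rainbow', 'butterfly'] (min_width=17, slack=2)
Line 9: ['up', 'display'] (min_width=10, slack=9)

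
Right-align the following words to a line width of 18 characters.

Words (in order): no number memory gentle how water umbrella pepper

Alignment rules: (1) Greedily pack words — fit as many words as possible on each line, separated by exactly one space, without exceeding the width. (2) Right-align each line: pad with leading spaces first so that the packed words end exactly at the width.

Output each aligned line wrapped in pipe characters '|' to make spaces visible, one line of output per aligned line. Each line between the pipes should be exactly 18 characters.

Answer: |  no number memory|
|  gentle how water|
|   umbrella pepper|

Derivation:
Line 1: ['no', 'number', 'memory'] (min_width=16, slack=2)
Line 2: ['gentle', 'how', 'water'] (min_width=16, slack=2)
Line 3: ['umbrella', 'pepper'] (min_width=15, slack=3)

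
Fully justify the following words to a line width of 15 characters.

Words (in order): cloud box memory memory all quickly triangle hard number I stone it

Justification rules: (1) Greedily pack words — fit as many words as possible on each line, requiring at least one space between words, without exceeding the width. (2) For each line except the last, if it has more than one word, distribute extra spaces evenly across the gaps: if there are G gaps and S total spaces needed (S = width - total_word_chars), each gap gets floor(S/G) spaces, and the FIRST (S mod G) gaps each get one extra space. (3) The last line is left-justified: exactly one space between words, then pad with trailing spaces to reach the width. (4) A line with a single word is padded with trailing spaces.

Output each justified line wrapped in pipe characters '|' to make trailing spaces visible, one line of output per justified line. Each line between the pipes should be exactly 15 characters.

Line 1: ['cloud', 'box'] (min_width=9, slack=6)
Line 2: ['memory', 'memory'] (min_width=13, slack=2)
Line 3: ['all', 'quickly'] (min_width=11, slack=4)
Line 4: ['triangle', 'hard'] (min_width=13, slack=2)
Line 5: ['number', 'I', 'stone'] (min_width=14, slack=1)
Line 6: ['it'] (min_width=2, slack=13)

Answer: |cloud       box|
|memory   memory|
|all     quickly|
|triangle   hard|
|number  I stone|
|it             |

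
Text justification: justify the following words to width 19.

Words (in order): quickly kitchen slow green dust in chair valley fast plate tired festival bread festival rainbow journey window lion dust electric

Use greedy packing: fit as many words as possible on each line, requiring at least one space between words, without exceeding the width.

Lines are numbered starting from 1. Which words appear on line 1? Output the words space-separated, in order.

Answer: quickly kitchen

Derivation:
Line 1: ['quickly', 'kitchen'] (min_width=15, slack=4)
Line 2: ['slow', 'green', 'dust', 'in'] (min_width=18, slack=1)
Line 3: ['chair', 'valley', 'fast'] (min_width=17, slack=2)
Line 4: ['plate', 'tired'] (min_width=11, slack=8)
Line 5: ['festival', 'bread'] (min_width=14, slack=5)
Line 6: ['festival', 'rainbow'] (min_width=16, slack=3)
Line 7: ['journey', 'window', 'lion'] (min_width=19, slack=0)
Line 8: ['dust', 'electric'] (min_width=13, slack=6)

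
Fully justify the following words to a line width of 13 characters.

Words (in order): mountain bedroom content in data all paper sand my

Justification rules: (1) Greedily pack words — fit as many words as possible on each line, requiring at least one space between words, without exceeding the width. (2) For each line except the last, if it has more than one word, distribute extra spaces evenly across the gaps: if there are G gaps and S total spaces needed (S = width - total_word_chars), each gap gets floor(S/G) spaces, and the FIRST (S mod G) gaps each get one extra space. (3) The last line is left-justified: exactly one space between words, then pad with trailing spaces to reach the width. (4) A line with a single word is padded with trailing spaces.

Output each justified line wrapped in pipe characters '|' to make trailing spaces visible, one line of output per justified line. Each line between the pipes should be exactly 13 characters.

Line 1: ['mountain'] (min_width=8, slack=5)
Line 2: ['bedroom'] (min_width=7, slack=6)
Line 3: ['content', 'in'] (min_width=10, slack=3)
Line 4: ['data', 'all'] (min_width=8, slack=5)
Line 5: ['paper', 'sand', 'my'] (min_width=13, slack=0)

Answer: |mountain     |
|bedroom      |
|content    in|
|data      all|
|paper sand my|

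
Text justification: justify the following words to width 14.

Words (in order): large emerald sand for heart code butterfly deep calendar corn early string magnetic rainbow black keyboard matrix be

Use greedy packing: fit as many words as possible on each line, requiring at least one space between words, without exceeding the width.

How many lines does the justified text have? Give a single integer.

Answer: 10

Derivation:
Line 1: ['large', 'emerald'] (min_width=13, slack=1)
Line 2: ['sand', 'for', 'heart'] (min_width=14, slack=0)
Line 3: ['code', 'butterfly'] (min_width=14, slack=0)
Line 4: ['deep', 'calendar'] (min_width=13, slack=1)
Line 5: ['corn', 'early'] (min_width=10, slack=4)
Line 6: ['string'] (min_width=6, slack=8)
Line 7: ['magnetic'] (min_width=8, slack=6)
Line 8: ['rainbow', 'black'] (min_width=13, slack=1)
Line 9: ['keyboard'] (min_width=8, slack=6)
Line 10: ['matrix', 'be'] (min_width=9, slack=5)
Total lines: 10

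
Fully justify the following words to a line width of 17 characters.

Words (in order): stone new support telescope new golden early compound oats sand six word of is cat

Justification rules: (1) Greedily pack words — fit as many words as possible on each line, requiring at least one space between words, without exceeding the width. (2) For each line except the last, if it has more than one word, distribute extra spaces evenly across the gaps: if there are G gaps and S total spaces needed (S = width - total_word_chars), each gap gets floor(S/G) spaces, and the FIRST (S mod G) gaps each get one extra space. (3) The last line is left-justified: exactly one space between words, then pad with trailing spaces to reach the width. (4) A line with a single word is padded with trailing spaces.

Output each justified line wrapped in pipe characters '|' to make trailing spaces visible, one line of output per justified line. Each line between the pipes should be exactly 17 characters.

Answer: |stone new support|
|telescope     new|
|golden      early|
|compound     oats|
|sand  six word of|
|is cat           |

Derivation:
Line 1: ['stone', 'new', 'support'] (min_width=17, slack=0)
Line 2: ['telescope', 'new'] (min_width=13, slack=4)
Line 3: ['golden', 'early'] (min_width=12, slack=5)
Line 4: ['compound', 'oats'] (min_width=13, slack=4)
Line 5: ['sand', 'six', 'word', 'of'] (min_width=16, slack=1)
Line 6: ['is', 'cat'] (min_width=6, slack=11)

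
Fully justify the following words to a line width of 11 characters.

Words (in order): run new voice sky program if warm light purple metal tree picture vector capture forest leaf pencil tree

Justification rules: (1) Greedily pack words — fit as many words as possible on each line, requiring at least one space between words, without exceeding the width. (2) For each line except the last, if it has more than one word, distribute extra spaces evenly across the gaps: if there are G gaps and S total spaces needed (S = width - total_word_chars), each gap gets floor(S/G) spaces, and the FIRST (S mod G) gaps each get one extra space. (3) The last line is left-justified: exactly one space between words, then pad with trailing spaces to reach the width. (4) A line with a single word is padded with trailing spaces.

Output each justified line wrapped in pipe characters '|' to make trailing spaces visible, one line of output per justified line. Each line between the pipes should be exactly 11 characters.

Answer: |run     new|
|voice   sky|
|program  if|
|warm  light|
|purple     |
|metal  tree|
|picture    |
|vector     |
|capture    |
|forest leaf|
|pencil tree|

Derivation:
Line 1: ['run', 'new'] (min_width=7, slack=4)
Line 2: ['voice', 'sky'] (min_width=9, slack=2)
Line 3: ['program', 'if'] (min_width=10, slack=1)
Line 4: ['warm', 'light'] (min_width=10, slack=1)
Line 5: ['purple'] (min_width=6, slack=5)
Line 6: ['metal', 'tree'] (min_width=10, slack=1)
Line 7: ['picture'] (min_width=7, slack=4)
Line 8: ['vector'] (min_width=6, slack=5)
Line 9: ['capture'] (min_width=7, slack=4)
Line 10: ['forest', 'leaf'] (min_width=11, slack=0)
Line 11: ['pencil', 'tree'] (min_width=11, slack=0)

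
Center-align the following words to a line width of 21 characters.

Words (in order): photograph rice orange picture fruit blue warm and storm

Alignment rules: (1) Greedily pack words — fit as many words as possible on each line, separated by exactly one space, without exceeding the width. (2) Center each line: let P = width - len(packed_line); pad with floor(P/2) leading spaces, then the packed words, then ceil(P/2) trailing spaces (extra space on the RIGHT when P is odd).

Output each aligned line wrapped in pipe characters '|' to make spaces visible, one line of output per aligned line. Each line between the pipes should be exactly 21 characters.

Line 1: ['photograph', 'rice'] (min_width=15, slack=6)
Line 2: ['orange', 'picture', 'fruit'] (min_width=20, slack=1)
Line 3: ['blue', 'warm', 'and', 'storm'] (min_width=19, slack=2)

Answer: |   photograph rice   |
|orange picture fruit |
| blue warm and storm |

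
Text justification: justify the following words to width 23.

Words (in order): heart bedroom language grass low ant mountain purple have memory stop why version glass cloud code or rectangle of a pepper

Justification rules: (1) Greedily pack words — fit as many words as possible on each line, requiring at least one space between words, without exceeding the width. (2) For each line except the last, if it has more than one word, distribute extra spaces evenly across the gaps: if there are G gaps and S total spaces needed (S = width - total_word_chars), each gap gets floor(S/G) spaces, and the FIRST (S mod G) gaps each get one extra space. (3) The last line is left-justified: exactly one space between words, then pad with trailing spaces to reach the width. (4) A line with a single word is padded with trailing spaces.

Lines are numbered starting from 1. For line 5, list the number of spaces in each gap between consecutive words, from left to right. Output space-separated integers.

Answer: 2 1 1 1

Derivation:
Line 1: ['heart', 'bedroom', 'language'] (min_width=22, slack=1)
Line 2: ['grass', 'low', 'ant', 'mountain'] (min_width=22, slack=1)
Line 3: ['purple', 'have', 'memory', 'stop'] (min_width=23, slack=0)
Line 4: ['why', 'version', 'glass', 'cloud'] (min_width=23, slack=0)
Line 5: ['code', 'or', 'rectangle', 'of', 'a'] (min_width=22, slack=1)
Line 6: ['pepper'] (min_width=6, slack=17)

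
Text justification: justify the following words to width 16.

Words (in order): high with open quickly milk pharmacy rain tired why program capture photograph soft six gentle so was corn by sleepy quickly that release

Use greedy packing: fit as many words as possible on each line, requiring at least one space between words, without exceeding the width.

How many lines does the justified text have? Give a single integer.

Answer: 10

Derivation:
Line 1: ['high', 'with', 'open'] (min_width=14, slack=2)
Line 2: ['quickly', 'milk'] (min_width=12, slack=4)
Line 3: ['pharmacy', 'rain'] (min_width=13, slack=3)
Line 4: ['tired', 'why'] (min_width=9, slack=7)
Line 5: ['program', 'capture'] (min_width=15, slack=1)
Line 6: ['photograph', 'soft'] (min_width=15, slack=1)
Line 7: ['six', 'gentle', 'so'] (min_width=13, slack=3)
Line 8: ['was', 'corn', 'by'] (min_width=11, slack=5)
Line 9: ['sleepy', 'quickly'] (min_width=14, slack=2)
Line 10: ['that', 'release'] (min_width=12, slack=4)
Total lines: 10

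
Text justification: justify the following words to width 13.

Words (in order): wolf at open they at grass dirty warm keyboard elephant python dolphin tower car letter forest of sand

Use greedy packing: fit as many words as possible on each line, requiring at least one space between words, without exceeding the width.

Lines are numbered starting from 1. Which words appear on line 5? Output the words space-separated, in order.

Line 1: ['wolf', 'at', 'open'] (min_width=12, slack=1)
Line 2: ['they', 'at', 'grass'] (min_width=13, slack=0)
Line 3: ['dirty', 'warm'] (min_width=10, slack=3)
Line 4: ['keyboard'] (min_width=8, slack=5)
Line 5: ['elephant'] (min_width=8, slack=5)
Line 6: ['python'] (min_width=6, slack=7)
Line 7: ['dolphin', 'tower'] (min_width=13, slack=0)
Line 8: ['car', 'letter'] (min_width=10, slack=3)
Line 9: ['forest', 'of'] (min_width=9, slack=4)
Line 10: ['sand'] (min_width=4, slack=9)

Answer: elephant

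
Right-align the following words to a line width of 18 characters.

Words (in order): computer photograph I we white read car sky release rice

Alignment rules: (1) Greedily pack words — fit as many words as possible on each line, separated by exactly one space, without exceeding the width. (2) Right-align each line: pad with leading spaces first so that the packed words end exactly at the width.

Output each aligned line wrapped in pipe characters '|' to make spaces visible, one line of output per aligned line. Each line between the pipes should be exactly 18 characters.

Line 1: ['computer'] (min_width=8, slack=10)
Line 2: ['photograph', 'I', 'we'] (min_width=15, slack=3)
Line 3: ['white', 'read', 'car', 'sky'] (min_width=18, slack=0)
Line 4: ['release', 'rice'] (min_width=12, slack=6)

Answer: |          computer|
|   photograph I we|
|white read car sky|
|      release rice|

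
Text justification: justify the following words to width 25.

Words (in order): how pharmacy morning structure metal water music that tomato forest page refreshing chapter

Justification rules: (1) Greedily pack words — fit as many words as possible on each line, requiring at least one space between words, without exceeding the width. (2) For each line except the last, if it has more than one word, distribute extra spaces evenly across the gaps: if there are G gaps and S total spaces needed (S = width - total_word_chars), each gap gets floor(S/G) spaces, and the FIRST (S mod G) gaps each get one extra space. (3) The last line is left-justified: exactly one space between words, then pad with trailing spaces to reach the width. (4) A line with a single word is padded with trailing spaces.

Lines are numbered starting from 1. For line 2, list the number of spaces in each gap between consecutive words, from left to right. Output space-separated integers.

Answer: 3 3

Derivation:
Line 1: ['how', 'pharmacy', 'morning'] (min_width=20, slack=5)
Line 2: ['structure', 'metal', 'water'] (min_width=21, slack=4)
Line 3: ['music', 'that', 'tomato', 'forest'] (min_width=24, slack=1)
Line 4: ['page', 'refreshing', 'chapter'] (min_width=23, slack=2)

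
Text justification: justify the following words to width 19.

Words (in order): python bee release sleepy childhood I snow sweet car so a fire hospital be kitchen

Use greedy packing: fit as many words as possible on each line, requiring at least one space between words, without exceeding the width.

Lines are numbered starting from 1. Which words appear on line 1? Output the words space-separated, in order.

Line 1: ['python', 'bee', 'release'] (min_width=18, slack=1)
Line 2: ['sleepy', 'childhood', 'I'] (min_width=18, slack=1)
Line 3: ['snow', 'sweet', 'car', 'so', 'a'] (min_width=19, slack=0)
Line 4: ['fire', 'hospital', 'be'] (min_width=16, slack=3)
Line 5: ['kitchen'] (min_width=7, slack=12)

Answer: python bee release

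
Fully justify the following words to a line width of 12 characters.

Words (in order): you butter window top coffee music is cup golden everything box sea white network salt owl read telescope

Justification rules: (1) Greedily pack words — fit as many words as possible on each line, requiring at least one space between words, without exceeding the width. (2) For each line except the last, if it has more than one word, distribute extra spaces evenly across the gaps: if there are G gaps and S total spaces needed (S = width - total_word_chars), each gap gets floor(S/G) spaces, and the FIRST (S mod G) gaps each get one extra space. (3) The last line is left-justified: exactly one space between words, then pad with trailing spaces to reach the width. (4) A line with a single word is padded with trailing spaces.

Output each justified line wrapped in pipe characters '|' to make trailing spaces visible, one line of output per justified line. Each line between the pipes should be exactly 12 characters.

Line 1: ['you', 'butter'] (min_width=10, slack=2)
Line 2: ['window', 'top'] (min_width=10, slack=2)
Line 3: ['coffee', 'music'] (min_width=12, slack=0)
Line 4: ['is', 'cup'] (min_width=6, slack=6)
Line 5: ['golden'] (min_width=6, slack=6)
Line 6: ['everything'] (min_width=10, slack=2)
Line 7: ['box', 'sea'] (min_width=7, slack=5)
Line 8: ['white'] (min_width=5, slack=7)
Line 9: ['network', 'salt'] (min_width=12, slack=0)
Line 10: ['owl', 'read'] (min_width=8, slack=4)
Line 11: ['telescope'] (min_width=9, slack=3)

Answer: |you   butter|
|window   top|
|coffee music|
|is       cup|
|golden      |
|everything  |
|box      sea|
|white       |
|network salt|
|owl     read|
|telescope   |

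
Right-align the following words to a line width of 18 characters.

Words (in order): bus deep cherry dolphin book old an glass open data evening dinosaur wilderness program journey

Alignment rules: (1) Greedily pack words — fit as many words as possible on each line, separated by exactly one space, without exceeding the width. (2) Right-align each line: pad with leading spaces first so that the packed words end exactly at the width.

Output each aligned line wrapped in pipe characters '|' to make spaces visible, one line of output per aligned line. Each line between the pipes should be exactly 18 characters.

Line 1: ['bus', 'deep', 'cherry'] (min_width=15, slack=3)
Line 2: ['dolphin', 'book', 'old'] (min_width=16, slack=2)
Line 3: ['an', 'glass', 'open', 'data'] (min_width=18, slack=0)
Line 4: ['evening', 'dinosaur'] (min_width=16, slack=2)
Line 5: ['wilderness', 'program'] (min_width=18, slack=0)
Line 6: ['journey'] (min_width=7, slack=11)

Answer: |   bus deep cherry|
|  dolphin book old|
|an glass open data|
|  evening dinosaur|
|wilderness program|
|           journey|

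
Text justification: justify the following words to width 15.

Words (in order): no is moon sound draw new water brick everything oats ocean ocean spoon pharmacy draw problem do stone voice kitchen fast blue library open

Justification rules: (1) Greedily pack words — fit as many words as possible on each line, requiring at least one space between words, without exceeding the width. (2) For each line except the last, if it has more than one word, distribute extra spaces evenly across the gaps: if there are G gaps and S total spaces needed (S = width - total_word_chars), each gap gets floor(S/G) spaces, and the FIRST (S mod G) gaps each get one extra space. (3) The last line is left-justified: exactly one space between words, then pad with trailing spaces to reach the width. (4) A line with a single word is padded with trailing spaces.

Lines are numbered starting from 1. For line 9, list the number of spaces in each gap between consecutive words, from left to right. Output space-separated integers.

Line 1: ['no', 'is', 'moon'] (min_width=10, slack=5)
Line 2: ['sound', 'draw', 'new'] (min_width=14, slack=1)
Line 3: ['water', 'brick'] (min_width=11, slack=4)
Line 4: ['everything', 'oats'] (min_width=15, slack=0)
Line 5: ['ocean', 'ocean'] (min_width=11, slack=4)
Line 6: ['spoon', 'pharmacy'] (min_width=14, slack=1)
Line 7: ['draw', 'problem', 'do'] (min_width=15, slack=0)
Line 8: ['stone', 'voice'] (min_width=11, slack=4)
Line 9: ['kitchen', 'fast'] (min_width=12, slack=3)
Line 10: ['blue', 'library'] (min_width=12, slack=3)
Line 11: ['open'] (min_width=4, slack=11)

Answer: 4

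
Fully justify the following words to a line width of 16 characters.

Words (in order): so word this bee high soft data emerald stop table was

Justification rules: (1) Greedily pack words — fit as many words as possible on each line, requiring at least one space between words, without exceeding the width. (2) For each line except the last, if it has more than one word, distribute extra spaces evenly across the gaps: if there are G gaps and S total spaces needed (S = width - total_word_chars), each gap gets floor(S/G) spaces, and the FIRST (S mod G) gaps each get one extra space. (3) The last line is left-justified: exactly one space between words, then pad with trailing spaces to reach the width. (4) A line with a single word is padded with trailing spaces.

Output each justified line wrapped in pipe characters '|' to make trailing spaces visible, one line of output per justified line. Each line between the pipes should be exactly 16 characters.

Line 1: ['so', 'word', 'this', 'bee'] (min_width=16, slack=0)
Line 2: ['high', 'soft', 'data'] (min_width=14, slack=2)
Line 3: ['emerald', 'stop'] (min_width=12, slack=4)
Line 4: ['table', 'was'] (min_width=9, slack=7)

Answer: |so word this bee|
|high  soft  data|
|emerald     stop|
|table was       |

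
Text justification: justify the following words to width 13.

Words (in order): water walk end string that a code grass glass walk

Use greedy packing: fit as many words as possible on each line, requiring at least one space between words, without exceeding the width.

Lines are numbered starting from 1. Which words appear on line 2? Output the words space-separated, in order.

Line 1: ['water', 'walk'] (min_width=10, slack=3)
Line 2: ['end', 'string'] (min_width=10, slack=3)
Line 3: ['that', 'a', 'code'] (min_width=11, slack=2)
Line 4: ['grass', 'glass'] (min_width=11, slack=2)
Line 5: ['walk'] (min_width=4, slack=9)

Answer: end string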